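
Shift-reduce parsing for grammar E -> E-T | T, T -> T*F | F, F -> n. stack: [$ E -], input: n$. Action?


no handle ('E-' is not any RHS); shift 'n'
Action: shift


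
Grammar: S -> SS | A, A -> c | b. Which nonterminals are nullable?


A nonterminal is nullable iff some alternative derives ε (directly, or every symbol in it is nullable)
Nullable: {}


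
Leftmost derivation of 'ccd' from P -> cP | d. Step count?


Derivation: P => cP => ccP => ccd
Steps: 3


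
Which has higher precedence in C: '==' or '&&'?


'==' is equality (level 6); '&&' is logical AND (level 2)
Higher level binds tighter
'==' has higher precedence than '&&'


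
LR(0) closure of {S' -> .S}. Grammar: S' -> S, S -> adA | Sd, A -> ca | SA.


Start: S' -> .S
For each item with dot before a nonterminal B, add B -> .γ for every B-production
Closure: [S' -> .S, S -> .adA, S -> .Sd]


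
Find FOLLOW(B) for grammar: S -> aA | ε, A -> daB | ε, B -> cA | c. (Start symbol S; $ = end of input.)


$ ∈ FOLLOW(S). For each A -> αBβ: add FIRST(β)\{ε} to FOLLOW(B); if β nullable, add FOLLOW(A).
FOLLOW(B) = {$}


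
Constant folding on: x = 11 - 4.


11 - 4 = 7 at compile time
Optimized: x = 7


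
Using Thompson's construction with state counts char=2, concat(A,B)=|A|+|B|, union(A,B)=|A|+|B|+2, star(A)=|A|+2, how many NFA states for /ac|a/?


Syntax tree has 3 char leaf(s), 1 union(s), 0 star(s)
chars contribute 3×2 = 6; each union adds +2; each star adds +2
Total: 6 + 2 + 0 = 8 states


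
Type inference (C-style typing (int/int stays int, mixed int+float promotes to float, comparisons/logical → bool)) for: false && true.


Operand types: bool && bool
Rule: logical operators take bool operands and yield bool
Result type: bool


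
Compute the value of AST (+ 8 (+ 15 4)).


Evaluate inner: (+ 15 4) = 19
Evaluate root: (+ 8 19) = 27
Result: 27


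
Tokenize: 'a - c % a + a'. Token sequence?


Scan left to right, longest-match per lexeme
Tokens: ID(a), OP(-), ID(c), OP(%), ID(a), OP(+), ID(a)


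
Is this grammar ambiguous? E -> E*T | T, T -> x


precedence layered via separate nonterminal T: deterministic
Unambiguous


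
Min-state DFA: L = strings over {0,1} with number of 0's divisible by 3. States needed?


Track (count of 0) mod 3: states 0..2, accept at 0
Minimal DFA: 3 states


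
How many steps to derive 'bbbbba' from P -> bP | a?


Derivation: P => bP => bbP => bbbP => bbbbP => bbbbbP => bbbbba
Steps: 6


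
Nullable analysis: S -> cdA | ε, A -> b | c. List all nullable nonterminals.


A nonterminal is nullable iff some alternative derives ε (directly, or every symbol in it is nullable)
Nullable: {S}


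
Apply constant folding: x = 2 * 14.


2 * 14 = 28 at compile time
Optimized: x = 28


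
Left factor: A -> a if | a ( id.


Common prefix: 'a'
Factored: A -> a A', A' -> if | ( id


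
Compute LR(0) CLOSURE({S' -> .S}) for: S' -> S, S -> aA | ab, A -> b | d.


Start: S' -> .S
For each item with dot before a nonterminal B, add B -> .γ for every B-production
Closure: [S' -> .S, S -> .aA, S -> .ab]


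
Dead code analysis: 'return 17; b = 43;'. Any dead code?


statement follows a return and is unreachable
Dead: 'b = 43'


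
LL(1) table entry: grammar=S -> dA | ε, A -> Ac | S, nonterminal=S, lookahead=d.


For [S, d]: 'd' ∈ FIRST(dA)
Entry: S -> dA


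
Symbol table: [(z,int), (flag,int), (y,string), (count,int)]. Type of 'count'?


Lookup 'count' → type int


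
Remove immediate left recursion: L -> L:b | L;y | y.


Left-recursive alternatives: L:b, L;y; non-recursive: y
Introduce L': L -> yL', L' -> :bL' | ;yL' | ε


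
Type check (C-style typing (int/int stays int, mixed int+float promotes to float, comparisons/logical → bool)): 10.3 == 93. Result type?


Operand types: float == int
Rule: comparison yields bool
Result type: bool


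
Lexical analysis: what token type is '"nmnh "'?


Pattern: double-quoted sequence
Type: STRING_LITERAL


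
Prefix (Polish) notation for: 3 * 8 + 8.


left-to-right (same/higher precedence on left): tree is (+ (* 3 8) 8)
Prefix: + * 3 8 8


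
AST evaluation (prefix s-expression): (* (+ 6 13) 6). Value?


Evaluate inner: (+ 6 13) = 19
Evaluate root: (* 19 6) = 114
Result: 114


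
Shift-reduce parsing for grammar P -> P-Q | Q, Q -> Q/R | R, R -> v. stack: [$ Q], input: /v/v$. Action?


shift '/' to continue Q -> Q/R
Action: shift


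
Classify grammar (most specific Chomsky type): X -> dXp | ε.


Single nonterminal LHS, but d^n p^n is not regular
Classification: Type 2 (Context-Free)


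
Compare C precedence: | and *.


'*' is multiplicative (level 10); '|' is bitwise OR (level 3)
Higher level binds tighter
'*' has higher precedence than '|'


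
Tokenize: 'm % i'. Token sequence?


Scan left to right, longest-match per lexeme
Tokens: ID(m), OP(%), ID(i)


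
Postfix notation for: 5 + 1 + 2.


Left to right (same or higher precedence on left)
Postfix: 5 1 + 2 +


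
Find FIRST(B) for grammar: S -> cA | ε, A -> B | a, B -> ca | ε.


Per alternative of B: FIRST(ca) = {c}; FIRST(ε) = {ε}
FIRST(B) = {c, ε}


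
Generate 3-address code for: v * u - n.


Break into single-operator statements:
t1 = v * u
t2 = t1 - n


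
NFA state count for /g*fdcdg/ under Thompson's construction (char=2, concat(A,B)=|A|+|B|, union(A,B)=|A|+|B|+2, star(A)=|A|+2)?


Syntax tree has 6 char leaf(s), 0 union(s), 1 star(s)
chars contribute 6×2 = 12; each union adds +2; each star adds +2
Total: 12 + 0 + 2 = 14 states


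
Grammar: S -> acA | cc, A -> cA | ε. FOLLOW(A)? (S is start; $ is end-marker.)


$ ∈ FOLLOW(S). For each A -> αBβ: add FIRST(β)\{ε} to FOLLOW(B); if β nullable, add FOLLOW(A).
FOLLOW(A) = {$}


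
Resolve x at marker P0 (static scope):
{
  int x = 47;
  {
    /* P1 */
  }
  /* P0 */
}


x declared in the same block as P0
x = 47


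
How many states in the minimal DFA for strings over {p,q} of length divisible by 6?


Track length mod 6: states 0..5, accept at 0
Minimal DFA: 6 states


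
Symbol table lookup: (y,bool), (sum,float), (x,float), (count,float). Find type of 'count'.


Lookup 'count' → type float


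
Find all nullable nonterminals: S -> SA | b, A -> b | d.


A nonterminal is nullable iff some alternative derives ε (directly, or every symbol in it is nullable)
Nullable: {}


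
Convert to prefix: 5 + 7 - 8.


left-to-right (same/higher precedence on left): tree is (- (+ 5 7) 8)
Prefix: - + 5 7 8


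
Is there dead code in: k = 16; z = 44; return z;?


k is assigned but never read
Dead: 'k = 16'


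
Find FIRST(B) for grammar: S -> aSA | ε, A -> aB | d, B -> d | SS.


Per alternative of B: FIRST(d) = {d}; FIRST(SS) = {a, ε}
FIRST(B) = {a, d, ε}


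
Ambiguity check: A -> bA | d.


right-linear, alternatives start with distinct terminals 'b' vs 'd': unique leftmost derivation
Unambiguous


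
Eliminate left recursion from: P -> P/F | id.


Left-recursive alternatives: P/F; non-recursive: id
Introduce P': P -> idP', P' -> /FP' | ε


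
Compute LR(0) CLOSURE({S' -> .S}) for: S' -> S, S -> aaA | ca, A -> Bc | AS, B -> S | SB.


Start: S' -> .S
For each item with dot before a nonterminal B, add B -> .γ for every B-production
Closure: [S' -> .S, S -> .aaA, S -> .ca]


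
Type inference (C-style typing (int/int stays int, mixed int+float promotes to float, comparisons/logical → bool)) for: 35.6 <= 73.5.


Operand types: float <= float
Rule: comparison yields bool
Result type: bool


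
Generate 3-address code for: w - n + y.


Break into single-operator statements:
t1 = w - n
t2 = t1 + y


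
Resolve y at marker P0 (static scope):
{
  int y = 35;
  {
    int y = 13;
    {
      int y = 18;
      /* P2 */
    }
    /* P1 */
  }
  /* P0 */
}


y declared in the same block as P0
y = 35


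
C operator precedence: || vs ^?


'^' is bitwise XOR (level 4); '||' is logical OR (level 1)
Higher level binds tighter
'^' has higher precedence than '||'


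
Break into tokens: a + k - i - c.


Scan left to right, longest-match per lexeme
Tokens: ID(a), OP(+), ID(k), OP(-), ID(i), OP(-), ID(c)


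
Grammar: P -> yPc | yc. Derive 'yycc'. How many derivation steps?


Derivation: P => yPc => yycc
Steps: 2


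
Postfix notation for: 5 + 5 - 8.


Left to right (same or higher precedence on left)
Postfix: 5 5 + 8 -


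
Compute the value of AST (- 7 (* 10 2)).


Evaluate inner: (* 10 2) = 20
Evaluate root: (- 7 20) = -13
Result: -13


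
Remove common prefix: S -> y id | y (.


Common prefix: 'y'
Factored: S -> y S', S' -> id | (


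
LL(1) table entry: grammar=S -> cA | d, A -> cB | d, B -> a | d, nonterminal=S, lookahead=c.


For [S, c]: 'c' ∈ FIRST(cA)
Entry: S -> cA


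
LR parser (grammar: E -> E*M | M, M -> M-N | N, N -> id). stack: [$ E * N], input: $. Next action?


'N' (not preceded by M-) is the handle for M -> N
Action: reduce (M -> N)


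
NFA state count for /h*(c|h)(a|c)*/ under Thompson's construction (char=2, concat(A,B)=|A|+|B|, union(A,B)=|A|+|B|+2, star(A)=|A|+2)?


Syntax tree has 5 char leaf(s), 2 union(s), 2 star(s)
chars contribute 5×2 = 10; each union adds +2; each star adds +2
Total: 10 + 4 + 4 = 18 states


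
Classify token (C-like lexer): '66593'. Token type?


Pattern: digits only
Type: INTEGER_LITERAL


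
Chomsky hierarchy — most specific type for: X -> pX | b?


Right-linear: every RHS is a terminal or a terminal followed by one nonterminal
Classification: Type 3 (Regular)


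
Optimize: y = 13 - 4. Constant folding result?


13 - 4 = 9 at compile time
Optimized: y = 9


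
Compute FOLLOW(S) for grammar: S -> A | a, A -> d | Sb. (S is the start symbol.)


$ ∈ FOLLOW(S). For each A -> αBβ: add FIRST(β)\{ε} to FOLLOW(B); if β nullable, add FOLLOW(A).
FOLLOW(S) = {$, b}


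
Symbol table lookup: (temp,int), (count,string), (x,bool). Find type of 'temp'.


Lookup 'temp' → type int


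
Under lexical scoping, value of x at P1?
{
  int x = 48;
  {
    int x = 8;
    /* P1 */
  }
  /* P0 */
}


x declared in the same block as P1
x = 8


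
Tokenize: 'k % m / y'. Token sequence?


Scan left to right, longest-match per lexeme
Tokens: ID(k), OP(%), ID(m), OP(/), ID(y)


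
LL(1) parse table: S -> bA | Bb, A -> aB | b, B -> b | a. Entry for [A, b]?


For [A, b]: 'b' ∈ FIRST(b)
Entry: A -> b


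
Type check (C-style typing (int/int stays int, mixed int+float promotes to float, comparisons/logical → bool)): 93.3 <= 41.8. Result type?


Operand types: float <= float
Rule: comparison yields bool
Result type: bool


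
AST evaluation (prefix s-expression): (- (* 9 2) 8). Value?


Evaluate inner: (* 9 2) = 18
Evaluate root: (- 18 8) = 10
Result: 10


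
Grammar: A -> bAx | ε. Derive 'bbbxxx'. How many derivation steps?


Derivation: A => bAx => bbAxx => bbbAxxx => bbbxxx
Steps: 4


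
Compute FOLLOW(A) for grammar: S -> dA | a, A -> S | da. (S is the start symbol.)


$ ∈ FOLLOW(S). For each A -> αBβ: add FIRST(β)\{ε} to FOLLOW(B); if β nullable, add FOLLOW(A).
FOLLOW(A) = {$}


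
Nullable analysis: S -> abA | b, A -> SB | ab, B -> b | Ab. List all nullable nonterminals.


A nonterminal is nullable iff some alternative derives ε (directly, or every symbol in it is nullable)
Nullable: {}


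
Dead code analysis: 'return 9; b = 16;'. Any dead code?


statement follows a return and is unreachable
Dead: 'b = 16'


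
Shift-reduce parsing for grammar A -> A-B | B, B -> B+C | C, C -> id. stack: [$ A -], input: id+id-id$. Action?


no handle ('A-' is not any RHS); shift 'id'
Action: shift


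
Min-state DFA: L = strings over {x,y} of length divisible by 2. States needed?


Track length mod 2: states 0..1, accept at 0
Minimal DFA: 2 states


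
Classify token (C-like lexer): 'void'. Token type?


Pattern: reserved word
Type: KEYWORD


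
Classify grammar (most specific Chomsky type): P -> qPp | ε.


Single nonterminal LHS, but q^n p^n is not regular
Classification: Type 2 (Context-Free)


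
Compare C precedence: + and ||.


'+' is additive (level 9); '||' is logical OR (level 1)
Higher level binds tighter
'+' has higher precedence than '||'


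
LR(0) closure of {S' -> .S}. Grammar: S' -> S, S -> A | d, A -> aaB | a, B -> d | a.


Start: S' -> .S
For each item with dot before a nonterminal B, add B -> .γ for every B-production
Closure: [S' -> .S, S -> .A, S -> .d, A -> .aaB, A -> .a]


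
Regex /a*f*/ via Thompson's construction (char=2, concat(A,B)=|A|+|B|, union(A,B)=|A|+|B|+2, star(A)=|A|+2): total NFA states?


Syntax tree has 2 char leaf(s), 0 union(s), 2 star(s)
chars contribute 2×2 = 4; each union adds +2; each star adds +2
Total: 4 + 0 + 4 = 8 states


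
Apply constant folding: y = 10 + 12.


10 + 12 = 22 at compile time
Optimized: y = 22


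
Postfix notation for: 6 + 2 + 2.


Left to right (same or higher precedence on left)
Postfix: 6 2 + 2 +


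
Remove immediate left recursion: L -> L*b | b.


Left-recursive alternatives: L*b; non-recursive: b
Introduce L': L -> bL', L' -> *bL' | ε


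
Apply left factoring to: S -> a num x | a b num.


Common prefix: 'a'
Factored: S -> a S', S' -> num x | b num


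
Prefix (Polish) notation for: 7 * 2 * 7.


left-to-right (same/higher precedence on left): tree is (* (* 7 2) 7)
Prefix: * * 7 2 7


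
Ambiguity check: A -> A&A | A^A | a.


'a&a^a' has two parse trees (no precedence encoded between & and ^)
Ambiguous


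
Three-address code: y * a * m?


Break into single-operator statements:
t1 = y * a
t2 = t1 * m


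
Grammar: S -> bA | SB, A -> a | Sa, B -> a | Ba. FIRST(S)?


Per alternative of S: FIRST(bA) = {b}; FIRST(SB) = {b}
FIRST(S) = {b}


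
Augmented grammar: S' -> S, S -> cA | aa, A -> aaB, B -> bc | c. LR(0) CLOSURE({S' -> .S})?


Start: S' -> .S
For each item with dot before a nonterminal B, add B -> .γ for every B-production
Closure: [S' -> .S, S -> .cA, S -> .aa]


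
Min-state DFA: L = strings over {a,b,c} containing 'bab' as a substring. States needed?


KMP-style automaton: 3 progress states + 1 absorbing accept = 4
Minimal DFA: 4 states


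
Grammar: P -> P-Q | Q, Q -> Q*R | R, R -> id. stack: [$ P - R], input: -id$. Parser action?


'R' (not preceded by Q*) is the handle for Q -> R
Action: reduce (Q -> R)


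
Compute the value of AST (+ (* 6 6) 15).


Evaluate inner: (* 6 6) = 36
Evaluate root: (+ 36 15) = 51
Result: 51


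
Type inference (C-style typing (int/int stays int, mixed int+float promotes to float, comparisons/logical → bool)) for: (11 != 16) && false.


Operand types: bool && bool
Rule: logical operators take bool operands and yield bool
Result type: bool


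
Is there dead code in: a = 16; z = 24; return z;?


a is assigned but never read
Dead: 'a = 16'


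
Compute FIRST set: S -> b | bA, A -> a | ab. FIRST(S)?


Per alternative of S: FIRST(b) = {b}; FIRST(bA) = {b}
FIRST(S) = {b}


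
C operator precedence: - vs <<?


'-' is additive (level 9); '<<' is shift (level 8)
Higher level binds tighter
'-' has higher precedence than '<<'


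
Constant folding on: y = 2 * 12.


2 * 12 = 24 at compile time
Optimized: y = 24


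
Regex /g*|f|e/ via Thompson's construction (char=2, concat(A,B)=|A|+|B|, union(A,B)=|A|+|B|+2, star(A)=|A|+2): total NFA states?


Syntax tree has 3 char leaf(s), 2 union(s), 1 star(s)
chars contribute 3×2 = 6; each union adds +2; each star adds +2
Total: 6 + 4 + 2 = 12 states


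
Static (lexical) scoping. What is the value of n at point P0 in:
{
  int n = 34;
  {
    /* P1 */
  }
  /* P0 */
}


n declared in the same block as P0
n = 34


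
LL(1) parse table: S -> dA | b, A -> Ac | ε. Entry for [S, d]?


For [S, d]: 'd' ∈ FIRST(dA)
Entry: S -> dA


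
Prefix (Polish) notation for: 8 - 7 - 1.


left-to-right (same/higher precedence on left): tree is (- (- 8 7) 1)
Prefix: - - 8 7 1


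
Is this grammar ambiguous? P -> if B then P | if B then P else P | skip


dangling else: 'if B then if B then skip else skip' parses two ways
Ambiguous


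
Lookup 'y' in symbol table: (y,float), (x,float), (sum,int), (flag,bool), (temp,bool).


Lookup 'y' → type float


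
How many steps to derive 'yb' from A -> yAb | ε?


Derivation: A => yAb => yb
Steps: 2


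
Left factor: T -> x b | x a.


Common prefix: 'x'
Factored: T -> x T', T' -> b | a


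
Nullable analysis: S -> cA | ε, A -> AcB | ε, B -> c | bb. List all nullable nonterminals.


A nonterminal is nullable iff some alternative derives ε (directly, or every symbol in it is nullable)
Nullable: {A, S}


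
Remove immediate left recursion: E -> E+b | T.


Left-recursive alternatives: E+b; non-recursive: T
Introduce E': E -> TE', E' -> +bE' | ε


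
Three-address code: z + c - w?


Break into single-operator statements:
t1 = z + c
t2 = t1 - w


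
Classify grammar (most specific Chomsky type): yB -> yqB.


LHS has context (more than one symbol) and |LHS| ≤ |RHS|
Classification: Type 1 (Context-Sensitive)


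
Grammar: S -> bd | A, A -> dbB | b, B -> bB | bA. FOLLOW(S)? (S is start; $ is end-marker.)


$ ∈ FOLLOW(S). For each A -> αBβ: add FIRST(β)\{ε} to FOLLOW(B); if β nullable, add FOLLOW(A).
FOLLOW(S) = {$}


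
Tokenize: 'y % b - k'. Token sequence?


Scan left to right, longest-match per lexeme
Tokens: ID(y), OP(%), ID(b), OP(-), ID(k)


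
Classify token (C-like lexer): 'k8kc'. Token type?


Pattern: letter/underscore followed by alphanumerics, not a keyword
Type: IDENTIFIER


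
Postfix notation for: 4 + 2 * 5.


* has higher precedence, evaluate 2*5 first
Postfix: 4 2 5 * +


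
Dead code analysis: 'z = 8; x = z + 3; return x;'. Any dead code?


z is read by x's definition; x is returned
No dead code


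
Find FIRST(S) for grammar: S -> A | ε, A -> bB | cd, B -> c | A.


Per alternative of S: FIRST(A) = {b, c}; FIRST(ε) = {ε}
FIRST(S) = {b, c, ε}


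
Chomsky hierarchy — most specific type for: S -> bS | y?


Right-linear: every RHS is a terminal or a terminal followed by one nonterminal
Classification: Type 3 (Regular)


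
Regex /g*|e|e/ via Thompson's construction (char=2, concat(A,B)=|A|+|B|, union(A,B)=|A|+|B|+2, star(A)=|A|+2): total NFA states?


Syntax tree has 3 char leaf(s), 2 union(s), 1 star(s)
chars contribute 3×2 = 6; each union adds +2; each star adds +2
Total: 6 + 4 + 2 = 12 states


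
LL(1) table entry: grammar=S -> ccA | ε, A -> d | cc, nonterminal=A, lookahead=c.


For [A, c]: 'c' ∈ FIRST(cc)
Entry: A -> cc


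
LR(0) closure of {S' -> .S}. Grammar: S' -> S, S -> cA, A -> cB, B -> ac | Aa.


Start: S' -> .S
For each item with dot before a nonterminal B, add B -> .γ for every B-production
Closure: [S' -> .S, S -> .cA]


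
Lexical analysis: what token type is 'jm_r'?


Pattern: letter/underscore followed by alphanumerics, not a keyword
Type: IDENTIFIER


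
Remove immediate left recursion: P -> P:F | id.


Left-recursive alternatives: P:F; non-recursive: id
Introduce P': P -> idP', P' -> :FP' | ε


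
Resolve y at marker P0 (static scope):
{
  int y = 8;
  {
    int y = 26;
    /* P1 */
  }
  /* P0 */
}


y declared in the same block as P0
y = 8


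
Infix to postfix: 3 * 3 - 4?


Left to right (same or higher precedence on left)
Postfix: 3 3 * 4 -


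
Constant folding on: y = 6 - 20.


6 - 20 = -14 at compile time
Optimized: y = -14


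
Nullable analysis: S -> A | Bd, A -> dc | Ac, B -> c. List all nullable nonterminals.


A nonterminal is nullable iff some alternative derives ε (directly, or every symbol in it is nullable)
Nullable: {}


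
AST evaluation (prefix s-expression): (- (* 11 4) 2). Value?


Evaluate inner: (* 11 4) = 44
Evaluate root: (- 44 2) = 42
Result: 42


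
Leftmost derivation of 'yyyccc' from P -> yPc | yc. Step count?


Derivation: P => yPc => yyPcc => yyyccc
Steps: 3


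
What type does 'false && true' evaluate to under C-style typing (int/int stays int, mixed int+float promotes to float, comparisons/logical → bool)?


Operand types: bool && bool
Rule: logical operators take bool operands and yield bool
Result type: bool


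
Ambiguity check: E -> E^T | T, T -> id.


precedence layered via separate nonterminal T: deterministic
Unambiguous


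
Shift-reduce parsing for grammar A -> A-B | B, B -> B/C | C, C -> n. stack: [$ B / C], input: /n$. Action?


handle 'B/C' on top
Action: reduce (B -> B/C)


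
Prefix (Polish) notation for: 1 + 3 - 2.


left-to-right (same/higher precedence on left): tree is (- (+ 1 3) 2)
Prefix: - + 1 3 2


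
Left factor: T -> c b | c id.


Common prefix: 'c'
Factored: T -> c T', T' -> b | id


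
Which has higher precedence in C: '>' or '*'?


'*' is multiplicative (level 10); '>' is relational (level 7)
Higher level binds tighter
'*' has higher precedence than '>'


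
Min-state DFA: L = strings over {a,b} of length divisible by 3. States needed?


Track length mod 3: states 0..2, accept at 0
Minimal DFA: 3 states


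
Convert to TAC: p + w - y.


Break into single-operator statements:
t1 = p + w
t2 = t1 - y


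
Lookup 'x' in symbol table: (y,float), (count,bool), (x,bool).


Lookup 'x' → type bool


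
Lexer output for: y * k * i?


Scan left to right, longest-match per lexeme
Tokens: ID(y), OP(*), ID(k), OP(*), ID(i)


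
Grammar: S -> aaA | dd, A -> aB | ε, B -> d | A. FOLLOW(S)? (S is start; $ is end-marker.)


$ ∈ FOLLOW(S). For each A -> αBβ: add FIRST(β)\{ε} to FOLLOW(B); if β nullable, add FOLLOW(A).
FOLLOW(S) = {$}


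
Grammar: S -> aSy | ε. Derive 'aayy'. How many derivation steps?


Derivation: S => aSy => aaSyy => aayy
Steps: 3


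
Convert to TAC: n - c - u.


Break into single-operator statements:
t1 = n - c
t2 = t1 - u


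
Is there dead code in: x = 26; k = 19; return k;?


x is assigned but never read
Dead: 'x = 26'


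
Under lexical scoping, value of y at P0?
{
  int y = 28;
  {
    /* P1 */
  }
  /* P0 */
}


y declared in the same block as P0
y = 28


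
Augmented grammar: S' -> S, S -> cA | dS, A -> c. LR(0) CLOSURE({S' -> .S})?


Start: S' -> .S
For each item with dot before a nonterminal B, add B -> .γ for every B-production
Closure: [S' -> .S, S -> .cA, S -> .dS]


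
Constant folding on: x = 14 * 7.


14 * 7 = 98 at compile time
Optimized: x = 98


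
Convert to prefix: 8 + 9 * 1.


'*' binds tighter: tree is (+ 8 (* 9 1))
Prefix: + 8 * 9 1


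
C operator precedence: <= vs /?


'/' is multiplicative (level 10); '<=' is relational (level 7)
Higher level binds tighter
'/' has higher precedence than '<='


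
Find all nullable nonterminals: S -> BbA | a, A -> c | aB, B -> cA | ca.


A nonterminal is nullable iff some alternative derives ε (directly, or every symbol in it is nullable)
Nullable: {}


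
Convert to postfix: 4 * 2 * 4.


Left to right (same or higher precedence on left)
Postfix: 4 2 * 4 *


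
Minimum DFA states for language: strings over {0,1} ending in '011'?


Track the longest suffix of input matching a prefix of '011': 4 classes (prefixes of length 0..3)
Minimal DFA: 4 states


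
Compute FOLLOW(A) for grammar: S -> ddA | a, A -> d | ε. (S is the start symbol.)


$ ∈ FOLLOW(S). For each A -> αBβ: add FIRST(β)\{ε} to FOLLOW(B); if β nullable, add FOLLOW(A).
FOLLOW(A) = {$}


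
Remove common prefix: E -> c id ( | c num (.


Common prefix: 'c'
Factored: E -> c E', E' -> id ( | num (


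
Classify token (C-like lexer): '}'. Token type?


Pattern: delimiter/punctuation
Type: PUNCTUATION


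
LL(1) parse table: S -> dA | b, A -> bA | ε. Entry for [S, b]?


For [S, b]: 'b' ∈ FIRST(b)
Entry: S -> b


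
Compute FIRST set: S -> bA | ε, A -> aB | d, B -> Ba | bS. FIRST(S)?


Per alternative of S: FIRST(bA) = {b}; FIRST(ε) = {ε}
FIRST(S) = {b, ε}


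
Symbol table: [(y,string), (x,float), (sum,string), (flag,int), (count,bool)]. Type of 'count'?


Lookup 'count' → type bool


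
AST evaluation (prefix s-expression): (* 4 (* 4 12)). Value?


Evaluate inner: (* 4 12) = 48
Evaluate root: (* 4 48) = 192
Result: 192


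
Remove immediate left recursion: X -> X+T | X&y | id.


Left-recursive alternatives: X+T, X&y; non-recursive: id
Introduce X': X -> idX', X' -> +TX' | &yX' | ε


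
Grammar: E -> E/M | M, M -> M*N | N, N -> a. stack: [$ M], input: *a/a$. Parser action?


shift '*' to continue M -> M*N
Action: shift


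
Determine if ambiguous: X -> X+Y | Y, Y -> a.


precedence layered via separate nonterminal Y: deterministic
Unambiguous


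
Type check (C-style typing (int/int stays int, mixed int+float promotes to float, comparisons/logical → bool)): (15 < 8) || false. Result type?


Operand types: bool || bool
Rule: logical operators take bool operands and yield bool
Result type: bool


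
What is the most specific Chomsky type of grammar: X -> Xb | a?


Left-linear: every RHS is a terminal or one nonterminal followed by a terminal
Classification: Type 3 (Regular)


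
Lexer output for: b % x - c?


Scan left to right, longest-match per lexeme
Tokens: ID(b), OP(%), ID(x), OP(-), ID(c)


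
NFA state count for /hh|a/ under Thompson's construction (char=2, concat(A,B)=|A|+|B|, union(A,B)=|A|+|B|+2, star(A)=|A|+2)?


Syntax tree has 3 char leaf(s), 1 union(s), 0 star(s)
chars contribute 3×2 = 6; each union adds +2; each star adds +2
Total: 6 + 2 + 0 = 8 states


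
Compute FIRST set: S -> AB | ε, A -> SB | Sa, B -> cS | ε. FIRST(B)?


Per alternative of B: FIRST(cS) = {c}; FIRST(ε) = {ε}
FIRST(B) = {c, ε}


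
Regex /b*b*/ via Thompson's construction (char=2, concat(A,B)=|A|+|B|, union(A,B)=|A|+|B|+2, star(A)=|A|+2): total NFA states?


Syntax tree has 2 char leaf(s), 0 union(s), 2 star(s)
chars contribute 2×2 = 4; each union adds +2; each star adds +2
Total: 4 + 0 + 4 = 8 states


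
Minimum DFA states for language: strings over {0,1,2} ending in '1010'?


Track the longest suffix of input matching a prefix of '1010': 5 classes (prefixes of length 0..4)
Minimal DFA: 5 states


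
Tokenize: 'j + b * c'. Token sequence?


Scan left to right, longest-match per lexeme
Tokens: ID(j), OP(+), ID(b), OP(*), ID(c)


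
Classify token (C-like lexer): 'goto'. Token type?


Pattern: reserved word
Type: KEYWORD


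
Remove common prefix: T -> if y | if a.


Common prefix: 'if'
Factored: T -> if T', T' -> y | a


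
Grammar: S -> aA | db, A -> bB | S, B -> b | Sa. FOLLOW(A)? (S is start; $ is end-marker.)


$ ∈ FOLLOW(S). For each A -> αBβ: add FIRST(β)\{ε} to FOLLOW(B); if β nullable, add FOLLOW(A).
FOLLOW(A) = {$, a}


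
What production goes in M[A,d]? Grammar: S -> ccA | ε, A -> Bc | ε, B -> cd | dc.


For [A, d]: 'd' ∈ FIRST(Bc)
Entry: A -> Bc


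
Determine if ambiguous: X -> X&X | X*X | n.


'n&n*n' has two parse trees (no precedence encoded between & and *)
Ambiguous


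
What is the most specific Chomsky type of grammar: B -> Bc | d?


Left-linear: every RHS is a terminal or one nonterminal followed by a terminal
Classification: Type 3 (Regular)


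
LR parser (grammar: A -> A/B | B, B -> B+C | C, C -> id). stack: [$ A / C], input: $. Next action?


'C' (not preceded by B+) is the handle for B -> C
Action: reduce (B -> C)


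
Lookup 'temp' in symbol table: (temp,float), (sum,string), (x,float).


Lookup 'temp' → type float


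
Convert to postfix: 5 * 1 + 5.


Left to right (same or higher precedence on left)
Postfix: 5 1 * 5 +


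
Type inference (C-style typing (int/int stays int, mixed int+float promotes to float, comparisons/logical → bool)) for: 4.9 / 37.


Operand types: float / int
Rule: mixed int/float promotes to float; int/int stays int
Result type: float


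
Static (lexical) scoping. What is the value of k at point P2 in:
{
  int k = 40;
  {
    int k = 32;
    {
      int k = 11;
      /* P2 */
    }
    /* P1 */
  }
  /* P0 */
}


k declared in the same block as P2
k = 11


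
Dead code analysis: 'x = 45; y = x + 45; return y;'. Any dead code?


x is read by y's definition; y is returned
No dead code


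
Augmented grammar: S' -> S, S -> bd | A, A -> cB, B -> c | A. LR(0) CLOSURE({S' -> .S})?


Start: S' -> .S
For each item with dot before a nonterminal B, add B -> .γ for every B-production
Closure: [S' -> .S, S -> .bd, S -> .A, A -> .cB]


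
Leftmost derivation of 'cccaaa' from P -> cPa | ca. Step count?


Derivation: P => cPa => ccPaa => cccaaa
Steps: 3


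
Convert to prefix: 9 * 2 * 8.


left-to-right (same/higher precedence on left): tree is (* (* 9 2) 8)
Prefix: * * 9 2 8


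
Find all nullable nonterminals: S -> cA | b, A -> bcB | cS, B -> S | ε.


A nonterminal is nullable iff some alternative derives ε (directly, or every symbol in it is nullable)
Nullable: {B}


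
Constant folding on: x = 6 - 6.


6 - 6 = 0 at compile time
Optimized: x = 0


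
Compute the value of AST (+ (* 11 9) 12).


Evaluate inner: (* 11 9) = 99
Evaluate root: (+ 99 12) = 111
Result: 111


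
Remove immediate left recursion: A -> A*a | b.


Left-recursive alternatives: A*a; non-recursive: b
Introduce A': A -> bA', A' -> *aA' | ε


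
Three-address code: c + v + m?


Break into single-operator statements:
t1 = c + v
t2 = t1 + m


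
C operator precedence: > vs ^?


'>' is relational (level 7); '^' is bitwise XOR (level 4)
Higher level binds tighter
'>' has higher precedence than '^'


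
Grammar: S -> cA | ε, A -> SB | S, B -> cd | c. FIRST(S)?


Per alternative of S: FIRST(cA) = {c}; FIRST(ε) = {ε}
FIRST(S) = {c, ε}


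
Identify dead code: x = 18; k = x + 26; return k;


x is read by k's definition; k is returned
No dead code


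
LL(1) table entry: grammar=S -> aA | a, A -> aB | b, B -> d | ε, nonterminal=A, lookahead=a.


For [A, a]: 'a' ∈ FIRST(aB)
Entry: A -> aB


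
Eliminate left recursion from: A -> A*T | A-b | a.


Left-recursive alternatives: A*T, A-b; non-recursive: a
Introduce A': A -> aA', A' -> *TA' | -bA' | ε


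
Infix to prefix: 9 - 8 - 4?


left-to-right (same/higher precedence on left): tree is (- (- 9 8) 4)
Prefix: - - 9 8 4


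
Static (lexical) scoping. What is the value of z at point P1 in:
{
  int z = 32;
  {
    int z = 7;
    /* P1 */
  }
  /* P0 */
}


z declared in the same block as P1
z = 7


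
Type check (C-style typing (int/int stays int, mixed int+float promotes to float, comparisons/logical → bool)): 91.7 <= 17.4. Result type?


Operand types: float <= float
Rule: comparison yields bool
Result type: bool


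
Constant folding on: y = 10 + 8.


10 + 8 = 18 at compile time
Optimized: y = 18


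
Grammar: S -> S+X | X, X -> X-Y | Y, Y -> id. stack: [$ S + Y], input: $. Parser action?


'Y' (not preceded by X-) is the handle for X -> Y
Action: reduce (X -> Y)


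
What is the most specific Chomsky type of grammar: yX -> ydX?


LHS has context (more than one symbol) and |LHS| ≤ |RHS|
Classification: Type 1 (Context-Sensitive)


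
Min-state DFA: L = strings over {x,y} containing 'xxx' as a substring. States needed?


KMP-style automaton: 3 progress states + 1 absorbing accept = 4
Minimal DFA: 4 states


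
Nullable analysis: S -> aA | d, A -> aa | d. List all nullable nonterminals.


A nonterminal is nullable iff some alternative derives ε (directly, or every symbol in it is nullable)
Nullable: {}


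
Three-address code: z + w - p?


Break into single-operator statements:
t1 = z + w
t2 = t1 - p


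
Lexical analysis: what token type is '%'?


Pattern: operator symbol
Type: OPERATOR


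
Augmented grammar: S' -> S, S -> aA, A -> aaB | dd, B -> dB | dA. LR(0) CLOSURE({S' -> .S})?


Start: S' -> .S
For each item with dot before a nonterminal B, add B -> .γ for every B-production
Closure: [S' -> .S, S -> .aA]


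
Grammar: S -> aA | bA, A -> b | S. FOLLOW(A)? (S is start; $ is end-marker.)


$ ∈ FOLLOW(S). For each A -> αBβ: add FIRST(β)\{ε} to FOLLOW(B); if β nullable, add FOLLOW(A).
FOLLOW(A) = {$}


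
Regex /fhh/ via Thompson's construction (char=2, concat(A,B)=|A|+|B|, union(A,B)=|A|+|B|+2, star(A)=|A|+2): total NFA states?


Syntax tree has 3 char leaf(s), 0 union(s), 0 star(s)
chars contribute 3×2 = 6; each union adds +2; each star adds +2
Total: 6 + 0 + 0 = 6 states


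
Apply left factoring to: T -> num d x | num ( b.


Common prefix: 'num'
Factored: T -> num T', T' -> d x | ( b


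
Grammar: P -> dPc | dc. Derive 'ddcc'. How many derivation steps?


Derivation: P => dPc => ddcc
Steps: 2


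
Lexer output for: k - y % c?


Scan left to right, longest-match per lexeme
Tokens: ID(k), OP(-), ID(y), OP(%), ID(c)


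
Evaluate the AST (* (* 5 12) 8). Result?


Evaluate inner: (* 5 12) = 60
Evaluate root: (* 60 8) = 480
Result: 480


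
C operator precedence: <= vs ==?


'<=' is relational (level 7); '==' is equality (level 6)
Higher level binds tighter
'<=' has higher precedence than '=='


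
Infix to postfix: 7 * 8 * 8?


Left to right (same or higher precedence on left)
Postfix: 7 8 * 8 *


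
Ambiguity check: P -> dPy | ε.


balanced d^n…y^n: each string has a unique parse
Unambiguous


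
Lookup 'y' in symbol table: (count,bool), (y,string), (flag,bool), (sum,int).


Lookup 'y' → type string


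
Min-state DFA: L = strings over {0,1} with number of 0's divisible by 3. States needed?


Track (count of 0) mod 3: states 0..2, accept at 0
Minimal DFA: 3 states


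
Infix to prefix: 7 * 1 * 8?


left-to-right (same/higher precedence on left): tree is (* (* 7 1) 8)
Prefix: * * 7 1 8


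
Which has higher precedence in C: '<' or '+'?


'+' is additive (level 9); '<' is relational (level 7)
Higher level binds tighter
'+' has higher precedence than '<'


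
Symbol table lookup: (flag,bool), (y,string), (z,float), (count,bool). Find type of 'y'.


Lookup 'y' → type string


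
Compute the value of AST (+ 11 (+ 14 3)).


Evaluate inner: (+ 14 3) = 17
Evaluate root: (+ 11 17) = 28
Result: 28


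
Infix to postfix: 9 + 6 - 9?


Left to right (same or higher precedence on left)
Postfix: 9 6 + 9 -


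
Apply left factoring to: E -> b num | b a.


Common prefix: 'b'
Factored: E -> b E', E' -> num | a


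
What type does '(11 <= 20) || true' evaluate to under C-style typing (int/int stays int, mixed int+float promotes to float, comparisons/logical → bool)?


Operand types: bool || bool
Rule: logical operators take bool operands and yield bool
Result type: bool


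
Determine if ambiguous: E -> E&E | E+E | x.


'x&x+x' has two parse trees (no precedence encoded between & and +)
Ambiguous


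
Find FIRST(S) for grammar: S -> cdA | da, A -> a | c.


Per alternative of S: FIRST(cdA) = {c}; FIRST(da) = {d}
FIRST(S) = {c, d}


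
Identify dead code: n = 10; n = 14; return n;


first assignment to n is overwritten before any read
Dead: 'n = 10'


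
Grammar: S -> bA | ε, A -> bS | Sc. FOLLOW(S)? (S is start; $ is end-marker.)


$ ∈ FOLLOW(S). For each A -> αBβ: add FIRST(β)\{ε} to FOLLOW(B); if β nullable, add FOLLOW(A).
FOLLOW(S) = {$, c}


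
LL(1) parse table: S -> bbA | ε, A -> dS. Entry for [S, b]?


For [S, b]: 'b' ∈ FIRST(bbA)
Entry: S -> bbA


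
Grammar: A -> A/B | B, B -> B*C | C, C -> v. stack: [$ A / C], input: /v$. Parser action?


'C' (not preceded by B*) is the handle for B -> C
Action: reduce (B -> C)


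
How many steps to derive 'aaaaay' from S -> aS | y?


Derivation: S => aS => aaS => aaaS => aaaaS => aaaaaS => aaaaay
Steps: 6


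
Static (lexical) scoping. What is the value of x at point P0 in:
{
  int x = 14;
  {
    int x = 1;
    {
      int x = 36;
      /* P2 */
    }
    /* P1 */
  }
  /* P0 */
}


x declared in the same block as P0
x = 14


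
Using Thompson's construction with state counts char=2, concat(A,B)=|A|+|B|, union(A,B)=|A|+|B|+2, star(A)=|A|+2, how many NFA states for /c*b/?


Syntax tree has 2 char leaf(s), 0 union(s), 1 star(s)
chars contribute 2×2 = 4; each union adds +2; each star adds +2
Total: 4 + 0 + 2 = 6 states


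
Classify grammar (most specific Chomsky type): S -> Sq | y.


Left-linear: every RHS is a terminal or one nonterminal followed by a terminal
Classification: Type 3 (Regular)


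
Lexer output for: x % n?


Scan left to right, longest-match per lexeme
Tokens: ID(x), OP(%), ID(n)


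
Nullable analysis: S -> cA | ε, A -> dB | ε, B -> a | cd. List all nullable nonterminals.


A nonterminal is nullable iff some alternative derives ε (directly, or every symbol in it is nullable)
Nullable: {A, S}


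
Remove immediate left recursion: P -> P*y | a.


Left-recursive alternatives: P*y; non-recursive: a
Introduce P': P -> aP', P' -> *yP' | ε


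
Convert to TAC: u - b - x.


Break into single-operator statements:
t1 = u - b
t2 = t1 - x


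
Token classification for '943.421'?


Pattern: digits with a decimal point
Type: FLOAT_LITERAL


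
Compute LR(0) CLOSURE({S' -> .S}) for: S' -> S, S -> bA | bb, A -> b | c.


Start: S' -> .S
For each item with dot before a nonterminal B, add B -> .γ for every B-production
Closure: [S' -> .S, S -> .bA, S -> .bb]


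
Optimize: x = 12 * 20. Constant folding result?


12 * 20 = 240 at compile time
Optimized: x = 240


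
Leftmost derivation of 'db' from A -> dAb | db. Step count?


Derivation: A => db
Steps: 1


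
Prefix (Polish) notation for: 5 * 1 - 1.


left-to-right (same/higher precedence on left): tree is (- (* 5 1) 1)
Prefix: - * 5 1 1


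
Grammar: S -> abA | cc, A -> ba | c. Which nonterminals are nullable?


A nonterminal is nullable iff some alternative derives ε (directly, or every symbol in it is nullable)
Nullable: {}


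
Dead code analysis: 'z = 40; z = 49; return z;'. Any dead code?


first assignment to z is overwritten before any read
Dead: 'z = 40'


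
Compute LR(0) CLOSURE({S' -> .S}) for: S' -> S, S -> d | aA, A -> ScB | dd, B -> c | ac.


Start: S' -> .S
For each item with dot before a nonterminal B, add B -> .γ for every B-production
Closure: [S' -> .S, S -> .d, S -> .aA]


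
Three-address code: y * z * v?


Break into single-operator statements:
t1 = y * z
t2 = t1 * v


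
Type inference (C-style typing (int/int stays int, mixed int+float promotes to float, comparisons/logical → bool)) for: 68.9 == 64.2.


Operand types: float == float
Rule: comparison yields bool
Result type: bool


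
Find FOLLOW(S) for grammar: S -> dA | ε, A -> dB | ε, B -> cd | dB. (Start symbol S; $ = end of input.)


$ ∈ FOLLOW(S). For each A -> αBβ: add FIRST(β)\{ε} to FOLLOW(B); if β nullable, add FOLLOW(A).
FOLLOW(S) = {$}


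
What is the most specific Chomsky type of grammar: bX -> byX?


LHS has context (more than one symbol) and |LHS| ≤ |RHS|
Classification: Type 1 (Context-Sensitive)
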